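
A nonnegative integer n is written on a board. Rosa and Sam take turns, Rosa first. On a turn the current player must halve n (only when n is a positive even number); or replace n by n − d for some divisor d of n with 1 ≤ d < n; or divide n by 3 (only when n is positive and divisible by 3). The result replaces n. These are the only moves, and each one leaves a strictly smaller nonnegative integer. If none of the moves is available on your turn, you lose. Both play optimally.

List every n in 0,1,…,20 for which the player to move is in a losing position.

0, 1, 4, 7, 9, 11, 13, 15, 17, 19

Label each position W (a win for the player to move) or L (a loss). A position with no legal move is L; any other position is W exactly when some move reaches an L, and L when every move reaches a W.
n=0: no move → L
n=1: no move → L
n=2: →1(L), so W
n=3: →1(L), so W
n=4: →2(W), 3(W) — all W, so L
n=5: →4(L), so W
n=6: →4(L), so W
n=7: →6(W) only, which is W, so L
n=8: →4(L), so W
n=9: →3(W), 6(W), 8(W) — all W, so L
n=10: →9(L), so W
n=11: →10(W) only, which is W, so L
n=12: →4(L), so W
n=13: →12(W) only, which is W, so L
n=14: →7(L), so W
n=15: →5(W), 10(W), 12(W), 14(W) — all W, so L
n=16: →15(L), so W
n=17: →16(W) only, which is W, so L
n=18: →9(L), so W
n=19: →18(W) only, which is W, so L
n=20: →15(L), so W
The losing starting values of n are exactly the entries labelled L in this table (10 of them).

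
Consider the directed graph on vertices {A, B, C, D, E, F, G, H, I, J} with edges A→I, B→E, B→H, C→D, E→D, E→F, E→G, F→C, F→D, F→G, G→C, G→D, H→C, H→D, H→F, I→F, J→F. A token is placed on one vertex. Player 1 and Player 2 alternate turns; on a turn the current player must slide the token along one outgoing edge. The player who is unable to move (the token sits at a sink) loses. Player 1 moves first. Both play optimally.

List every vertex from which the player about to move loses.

B, D, I, J

Work bottom-up. With no move the player to move loses. Otherwise the position is W if at least one move leads to an L position for the opponent, and L if every move leads to a W.
Every edge goes from a vertex to one that appears earlier in the order D, C, G, F, I, A, H, E, J, B, so processing vertices in that order labels each vertex after all of its successors.
D: no outgoing edge → L
C: W (go to D, an L position)
G: W (go to D, an L position)
F: W (go to D, an L position)
I: L (sole option F(W) is W)
A: W (go to I, an L position)
H: W (go to D, an L position)
E: W (go to D, an L position)
J: L (sole option F(W) is W)
B: L (options E(W), H(W) are all W)
The losing starting vertices are exactly the entries labelled L in this table (4 of them).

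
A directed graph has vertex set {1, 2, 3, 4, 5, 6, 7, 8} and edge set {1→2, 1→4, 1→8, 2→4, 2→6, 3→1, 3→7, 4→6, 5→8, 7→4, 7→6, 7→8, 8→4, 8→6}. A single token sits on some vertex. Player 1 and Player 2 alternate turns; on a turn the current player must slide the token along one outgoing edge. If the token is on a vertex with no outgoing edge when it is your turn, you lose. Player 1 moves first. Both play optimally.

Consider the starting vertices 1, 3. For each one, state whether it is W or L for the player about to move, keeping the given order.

Classify positions by backward induction: terminal positions (no move available) are L. From any other position, the mover wins iff some move reaches an L.
Every edge goes from a vertex to one that appears earlier in the order 6, 4, 8, 7, 2, 1, 3, 5, so processing vertices in that order labels each vertex after all of its successors.
6: no outgoing edge → L
4: W (go to 6, an L position)
8: W (go to 6, an L position)
7: W (go to 6, an L position)
2: W (go to 6, an L position)
1: L (options 2(W), 8(W), 4(W) are all W)
3: W (go to 1, an L position)
5: L (sole option 8(W) is W)

1: L, 3: W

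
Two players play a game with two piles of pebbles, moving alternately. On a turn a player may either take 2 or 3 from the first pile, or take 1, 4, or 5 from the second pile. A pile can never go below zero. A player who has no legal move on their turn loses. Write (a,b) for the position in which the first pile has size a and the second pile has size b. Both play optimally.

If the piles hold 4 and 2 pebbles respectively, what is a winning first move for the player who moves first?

Move to (1,2).

Use the standard recursion: the mover loses at a terminal position; elsewhere, the mover wins exactly when some move hands the opponent an L position.
No move ever increases a pile, so every position that can arise here has a ≤ 4 and b ≤ 2; it is enough to label the cells with 0 ≤ a ≤ 4 and 0 ≤ b ≤ 2.
Every move lowers a or b (never raises either), so fill the grid row by row in increasing a, and left to right within a row: each cell's successors are then already labelled.
      b=0  b=1  b=2
a=0:    L    W    L
a=1:    L    W    L
a=2:    W    L    W
a=3:    W    L    W
a=4:    W    W    W
Cells with no legal move (terminal, hence L): (0,0), (1,0).
The remaining L cells, each justified by listing all of its moves:
(0,2): →(0,1)(W) only, which is W, so L
(1,2): →(1,1)(W) only, which is W, so L
(2,1): →(0,1)(W), (2,0)(W) — all W, so L
(3,1): →(1,1)(W), (0,1)(W), (3,0)(W) — all W, so L
Every other cell has at least one move into one of the L cells above, so it is W.
From (4,2), the L positions reachable in one move are: (1,2).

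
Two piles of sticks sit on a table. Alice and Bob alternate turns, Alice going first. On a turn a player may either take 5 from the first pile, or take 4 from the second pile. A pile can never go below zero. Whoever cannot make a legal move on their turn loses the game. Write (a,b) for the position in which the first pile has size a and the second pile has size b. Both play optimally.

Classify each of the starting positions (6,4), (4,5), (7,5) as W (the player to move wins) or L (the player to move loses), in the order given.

(6,4): L, (4,5): W, (7,5): L

Work bottom-up. With no move the player to move loses. Otherwise the position is W if at least one move leads to an L position for the opponent, and L if every move leads to a W.
No move ever increases a pile, so every position that can arise here has a ≤ 7 and b ≤ 5; it is enough to label the cells with 0 ≤ a ≤ 7 and 0 ≤ b ≤ 5.
Every move lowers a or b (never raises either), so fill the grid row by row in increasing a, and left to right within a row: each cell's successors are then already labelled.
      b=0  b=1  b=2  b=3  b=4  b=5
a=0:    L    L    L    L    W    W
a=1:    L    L    L    L    W    W
a=2:    L    L    L    L    W    W
a=3:    L    L    L    L    W    W
a=4:    L    L    L    L    W    W
a=5:    W    W    W    W    L    L
a=6:    W    W    W    W    L    L
a=7:    W    W    W    W    L    L
Cells with no legal move (terminal, hence L): (0,0), (0,1), (0,2), (0,3), (1,0), (1,1), (1,2), (1,3), (2,0), (2,1), (2,2), (2,3), (3,0), (3,1), (3,2), (3,3), (4,0), (4,1), (4,2), (4,3).
The remaining L cells, each justified by listing all of its moves:
(5,4): only reaches (0,4)(W), (5,0)(W), all W → L
(5,5): only reaches (0,5)(W), (5,1)(W), all W → L
(6,4): only reaches (1,4)(W), (6,0)(W), all W → L
(6,5): only reaches (1,5)(W), (6,1)(W), all W → L
(7,4): only reaches (2,4)(W), (7,0)(W), all W → L
(7,5): only reaches (2,5)(W), (7,1)(W), all W → L
Every other cell has at least one move into one of the L cells above, so it is W.
(6,4): one of the L cells justified above, so L
(4,5): the move to (4,1) reaches an L cell, so W
(7,5): one of the L cells justified above, so L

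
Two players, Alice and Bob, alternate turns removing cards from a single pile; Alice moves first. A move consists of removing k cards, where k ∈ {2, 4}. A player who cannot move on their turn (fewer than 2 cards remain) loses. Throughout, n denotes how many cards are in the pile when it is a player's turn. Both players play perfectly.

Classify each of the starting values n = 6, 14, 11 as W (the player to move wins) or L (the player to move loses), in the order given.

6: L, 14: W, 11: W

Use the standard recursion: the mover loses at a terminal position; elsewhere, the mover wins exactly when some move hands the opponent an L position.
n=0: no move → L
n=1: no move → L
n=2: reaches L-position 0 → W
n=3: reaches L-position 1 → W
n=4: reaches L-position 0 → W
n=5: reaches L-position 1 → W
n=6: only reaches 4(W), 2(W), all W → L
n=7: only reaches 5(W), 3(W), all W → L
n=8: reaches L-position 6 → W
n=9: reaches L-position 7 → W
n=10: reaches L-position 6 → W
n=11: reaches L-position 7 → W
n=12: only reaches 10(W), 8(W), all W → L
n=13: only reaches 11(W), 9(W), all W → L
n=14: reaches L-position 12 → W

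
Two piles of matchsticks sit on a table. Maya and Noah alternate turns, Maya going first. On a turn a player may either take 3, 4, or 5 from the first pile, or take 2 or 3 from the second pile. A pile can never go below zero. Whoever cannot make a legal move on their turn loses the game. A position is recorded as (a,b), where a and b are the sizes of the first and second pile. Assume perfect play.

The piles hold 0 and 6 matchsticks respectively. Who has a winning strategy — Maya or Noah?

Compute win/loss labels from the base case upward. A position with no move is L. Any other position is W if it can reach an L in one move, else L.
No move ever increases a pile, so every position that can arise here has a ≤ 0 and b ≤ 6; it is enough to label the cells with 0 ≤ a ≤ 0 and 0 ≤ b ≤ 6.
Every move lowers a or b (never raises either), so fill the grid row by row in increasing a, and left to right within a row: each cell's successors are then already labelled.
      b=0  b=1  b=2  b=3  b=4  b=5  b=6
a=0:    L    L    W    W    W    L    L
Cells with no legal move (terminal, hence L): (0,0), (0,1).
The remaining L cells, each justified by listing all of its moves:
(0,5): moves to (0,3)(W), (0,2)(W); every one is W ⇒ L
(0,6): moves to (0,4)(W), (0,3)(W); every one is W ⇒ L
Every other cell has at least one move into one of the L cells above, so it is W.
Every move from (0,6) reaches a W position, so the mover loses.

Noah wins.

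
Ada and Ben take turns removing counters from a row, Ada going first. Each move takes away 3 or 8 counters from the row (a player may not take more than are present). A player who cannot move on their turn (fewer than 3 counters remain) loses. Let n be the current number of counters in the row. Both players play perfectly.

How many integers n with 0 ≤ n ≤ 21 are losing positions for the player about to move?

10

Work bottom-up. With no move the player to move loses. Otherwise the position is W if at least one move leads to an L position for the opponent, and L if every move leads to a W.
n=0: no move → L
n=1: no move → L
n=2: no move → L
n=3: W (go to 0, an L position)
n=4: W (go to 1, an L position)
n=5: W (go to 2, an L position)
n=6: L (sole option 3(W) is W)
n=7: L (sole option 4(W) is W)
n=8: W (go to 0, an L position)
n=9: W (go to 6, an L position)
n=10: W (go to 7, an L position)
n=11: L (options 8(W), 3(W) are all W)
n=12: L (options 9(W), 4(W) are all W)
n=13: L (options 10(W), 5(W) are all W)
n=14: W (go to 11, an L position)
n=15: W (go to 12, an L position)
n=16: W (go to 13, an L position)
n=17: L (options 14(W), 9(W) are all W)
n=18: L (options 15(W), 10(W) are all W)
n=19: W (go to 11, an L position)
n=20: W (go to 17, an L position)
n=21: W (go to 18, an L position)
L entries with 0 ≤ n ≤ 21: n = 0, 1, 2, 6, 7, 11, 12, 13, 17, 18; that makes 10.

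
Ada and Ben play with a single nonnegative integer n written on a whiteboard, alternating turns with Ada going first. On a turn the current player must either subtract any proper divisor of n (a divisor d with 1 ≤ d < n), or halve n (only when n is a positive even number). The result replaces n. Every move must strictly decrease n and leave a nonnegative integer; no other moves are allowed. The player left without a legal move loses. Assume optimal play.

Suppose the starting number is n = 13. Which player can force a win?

Work bottom-up. With no move the player to move loses. Otherwise the position is W if at least one move leads to an L position for the opponent, and L if every move leads to a W.
n=0: no move → L
n=1: no move → L
n=2: W (go to 1, an L position)
n=3: L (sole option 2(W) is W)
n=4: W (go to 3, an L position)
n=5: L (sole option 4(W) is W)
n=6: W (go to 3, an L position)
n=7: L (sole option 6(W) is W)
n=8: W (go to 7, an L position)
n=9: L (options 6(W), 8(W) are all W)
n=10: W (go to 5, an L position)
n=11: L (sole option 10(W) is W)
n=12: W (go to 9, an L position)
n=13: L (sole option 12(W) is W)
Every move from 13 reaches a W position, so the mover loses.

Ben wins.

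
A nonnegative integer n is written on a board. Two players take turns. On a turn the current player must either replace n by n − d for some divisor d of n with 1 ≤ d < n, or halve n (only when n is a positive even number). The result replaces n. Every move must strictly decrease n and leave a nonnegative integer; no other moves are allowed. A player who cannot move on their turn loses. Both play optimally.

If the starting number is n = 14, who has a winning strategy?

Classify positions by backward induction: terminal positions (no move available) are L. From any other position, the mover wins iff some move reaches an L.
n=0: no move → L
n=1: no move → L
n=2: →1(L), so W
n=3: →2(W) only, which is W, so L
n=4: →3(L), so W
n=5: →4(W) only, which is W, so L
n=6: →3(L), so W
n=7: →6(W) only, which is W, so L
n=8: →7(L), so W
n=9: →6(W), 8(W) — all W, so L
n=10: →5(L), so W
n=11: →10(W) only, which is W, so L
n=12: →9(L), so W
n=13: →12(W) only, which is W, so L
n=14: →7(L), so W
From 14 the player to move can move to 7, reaching an L position.

The first player wins.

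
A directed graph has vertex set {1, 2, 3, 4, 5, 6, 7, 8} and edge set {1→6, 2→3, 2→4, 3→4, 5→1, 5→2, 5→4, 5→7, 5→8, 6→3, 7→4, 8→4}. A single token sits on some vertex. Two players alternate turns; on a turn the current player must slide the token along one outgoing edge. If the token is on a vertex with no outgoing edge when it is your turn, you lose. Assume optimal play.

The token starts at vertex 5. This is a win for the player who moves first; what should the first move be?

Move to 4.

Classify positions by backward induction: terminal positions (no move available) are L. From any other position, the mover wins iff some move reaches an L.
Every edge goes from a vertex to one that appears earlier in the order 4, 3, 6, 2, 1, 8, 7, 5, so processing vertices in that order labels each vertex after all of its successors.
4: no outgoing edge → L
3: can move to 4, which is L ⇒ W
6: the only move is to 3(W), a W ⇒ L
2: can move to 4, which is L ⇒ W
1: can move to 6, which is L ⇒ W
8: can move to 4, which is L ⇒ W
7: can move to 4, which is L ⇒ W
5: can move to 4, which is L ⇒ W
From 5, the L positions reachable in one move are: 4.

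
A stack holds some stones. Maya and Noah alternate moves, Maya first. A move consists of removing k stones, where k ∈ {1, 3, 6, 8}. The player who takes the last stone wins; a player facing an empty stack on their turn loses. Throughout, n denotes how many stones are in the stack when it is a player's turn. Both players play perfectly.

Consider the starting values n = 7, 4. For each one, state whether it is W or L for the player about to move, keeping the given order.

7: W, 4: L

Classify positions by backward induction: terminal positions (no move available) are L. From any other position, the mover wins iff some move reaches an L.
n=0: no move → L
n=1: reaches L-position 0 → W
n=2: only reaches 1(W), which is W → L
n=3: reaches L-position 2 → W
n=4: only reaches 3(W), 1(W), all W → L
n=5: reaches L-position 4 → W
n=6: reaches L-position 0 → W
n=7: reaches L-position 4 → W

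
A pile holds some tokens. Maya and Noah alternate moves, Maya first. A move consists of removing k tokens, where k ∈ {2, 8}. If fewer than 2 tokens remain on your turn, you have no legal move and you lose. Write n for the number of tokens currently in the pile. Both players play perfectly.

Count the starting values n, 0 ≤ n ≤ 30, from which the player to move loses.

13

Label each position W (a win for the player to move) or L (a loss). A position with no legal move is L; any other position is W exactly when some move reaches an L, and L when every move reaches a W.
n=0: no move → L
n=1: no move → L
n=2: reaches L-position 0 → W
n=3: reaches L-position 1 → W
n=4: only reaches 2(W), which is W → L
n=5: only reaches 3(W), which is W → L
n=6: reaches L-position 4 → W
n=7: reaches L-position 5 → W
n=8: reaches L-position 0 → W
n=9: reaches L-position 1 → W
n=10: only reaches 8(W), 2(W), all W → L
n=11: only reaches 9(W), 3(W), all W → L
n=12: reaches L-position 10 → W
n=13: reaches L-position 11 → W
n=14: only reaches 12(W), 6(W), all W → L
n=15: only reaches 13(W), 7(W), all W → L
n=16: reaches L-position 14 → W
n=17: reaches L-position 15 → W
n=18: reaches L-position 10 → W
n=19: reaches L-position 11 → W
n=20: only reaches 18(W), 12(W), all W → L
n=21: only reaches 19(W), 13(W), all W → L
n=22: reaches L-position 20 → W
n=23: reaches L-position 21 → W
n=24: only reaches 22(W), 16(W), all W → L
n=25: only reaches 23(W), 17(W), all W → L
n=26: reaches L-position 24 → W
n=27: reaches L-position 25 → W
n=28: reaches L-position 20 → W
n=29: reaches L-position 21 → W
n=30: only reaches 28(W), 22(W), all W → L
L entries with 0 ≤ n ≤ 30: n = 0, 1, 4, 5, 10, 11, 14, 15, 20, 21, 24, 25, 30; that makes 13.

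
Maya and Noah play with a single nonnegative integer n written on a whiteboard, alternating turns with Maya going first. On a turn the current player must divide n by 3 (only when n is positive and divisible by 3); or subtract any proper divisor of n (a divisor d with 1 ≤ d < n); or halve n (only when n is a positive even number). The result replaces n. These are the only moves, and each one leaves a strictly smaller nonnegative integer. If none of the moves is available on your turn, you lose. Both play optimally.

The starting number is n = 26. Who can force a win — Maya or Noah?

Maya wins.

Work bottom-up. With no move the player to move loses. Otherwise the position is W if at least one move leads to an L position for the opponent, and L if every move leads to a W.
n=0: no move → L
n=1: no move → L
n=2: can move to 1, which is L ⇒ W
n=3: can move to 1, which is L ⇒ W
n=4: moves to 2(W), 3(W); every one is W ⇒ L
n=5: can move to 4, which is L ⇒ W
n=6: can move to 4, which is L ⇒ W
n=7: the only move is to 6(W), a W ⇒ L
n=8: can move to 4, which is L ⇒ W
n=9: moves to 3(W), 6(W), 8(W); every one is W ⇒ L
n=10: can move to 9, which is L ⇒ W
n=11: the only move is to 10(W), a W ⇒ L
n=12: can move to 4, which is L ⇒ W
n=13: the only move is to 12(W), a W ⇒ L
n=14: can move to 7, which is L ⇒ W
n=15: moves to 5(W), 10(W), 12(W), 14(W); every one is W ⇒ L
n=16: can move to 15, which is L ⇒ W
n=17: the only move is to 16(W), a W ⇒ L
n=18: can move to 9, which is L ⇒ W
n=19: the only move is to 18(W), a W ⇒ L
n=20: can move to 15, which is L ⇒ W
n=21: can move to 7, which is L ⇒ W
n=22: can move to 11, which is L ⇒ W
n=23: the only move is to 22(W), a W ⇒ L
n=24: can move to 23, which is L ⇒ W
n=25: moves to 20(W), 24(W); every one is W ⇒ L
n=26: can move to 13, which is L ⇒ W
The starting position 26 is W: Maya should move to 13, handing over an L position.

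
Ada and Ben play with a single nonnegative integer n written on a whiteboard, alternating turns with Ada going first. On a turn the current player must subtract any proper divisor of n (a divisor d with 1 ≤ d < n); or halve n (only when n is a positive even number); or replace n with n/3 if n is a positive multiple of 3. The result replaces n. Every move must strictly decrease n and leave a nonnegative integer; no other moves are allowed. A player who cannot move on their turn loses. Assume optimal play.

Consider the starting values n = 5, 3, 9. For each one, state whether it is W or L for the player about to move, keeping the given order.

Classify positions by backward induction: terminal positions (no move available) are L. From any other position, the mover wins iff some move reaches an L.
n=0: no move → L
n=1: no move → L
n=2: reaches L-position 1 → W
n=3: reaches L-position 1 → W
n=4: only reaches 2(W), 3(W), all W → L
n=5: reaches L-position 4 → W
n=6: reaches L-position 4 → W
n=7: only reaches 6(W), which is W → L
n=8: reaches L-position 4 → W
n=9: only reaches 3(W), 6(W), 8(W), all W → L

5: W, 3: W, 9: L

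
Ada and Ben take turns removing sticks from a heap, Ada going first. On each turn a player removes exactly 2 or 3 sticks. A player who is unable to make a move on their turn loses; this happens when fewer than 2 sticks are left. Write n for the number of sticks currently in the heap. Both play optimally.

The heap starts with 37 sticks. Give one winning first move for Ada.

Remove 2, leaving 35.

Compute win/loss labels from the base case upward. A position with no move is L. Any other position is W if it can reach an L in one move, else L.
n=0: no move → L
n=1: no move → L
n=2: W (go to 0, an L position)
n=3: W (go to 1, an L position)
n=4: W (go to 1, an L position)
n=5: L (options 3(W), 2(W) are all W)
n=6: L (options 4(W), 3(W) are all W)
n=7: W (go to 5, an L position)
n=8: W (go to 6, an L position)
n=9: W (go to 6, an L position)
n=10: L (options 8(W), 7(W) are all W)
n=11: L (options 9(W), 8(W) are all W)
n=12: W (go to 10, an L position)
n=13: W (go to 11, an L position)
n=14: W (go to 11, an L position)
n=15: L (options 13(W), 12(W) are all W)
n=16: L (options 14(W), 13(W) are all W)
n=17: W (go to 15, an L position)
n=18: W (go to 16, an L position)
n=19: W (go to 16, an L position)
n=20: L (options 18(W), 17(W) are all W)
n=21: L (options 19(W), 18(W) are all W)
n=22: W (go to 20, an L position)
n=23: W (go to 21, an L position)
n=24: W (go to 21, an L position)
n=25: L (options 23(W), 22(W) are all W)
n=26: L (options 24(W), 23(W) are all W)
n=27: W (go to 25, an L position)
n=28: W (go to 26, an L position)
n=29: W (go to 26, an L position)
n=30: L (options 28(W), 27(W) are all W)
n=31: L (options 29(W), 28(W) are all W)
n=32: W (go to 30, an L position)
n=33: W (go to 31, an L position)
n=34: W (go to 31, an L position)
n=35: L (options 33(W), 32(W) are all W)
n=36: L (options 34(W), 33(W) are all W)
n=37: W (go to 35, an L position)
From 37, the L positions reachable in one move are: 35.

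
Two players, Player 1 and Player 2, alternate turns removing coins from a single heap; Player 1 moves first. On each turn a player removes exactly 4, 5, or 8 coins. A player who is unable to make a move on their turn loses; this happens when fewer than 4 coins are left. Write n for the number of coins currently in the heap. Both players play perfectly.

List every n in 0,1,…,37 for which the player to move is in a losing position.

Label each position W (a win for the player to move) or L (a loss). A position with no legal move is L; any other position is W exactly when some move reaches an L, and L when every move reaches a W.
n=0: no move → L
n=1: no move → L
n=2: no move → L
n=3: no move → L
n=4: →0(L), so W
n=5: →1(L), so W
n=6: →2(L), so W
n=7: →3(L), so W
n=8: →3(L), so W
n=9: →1(L), so W
n=10: →2(L), so W
n=11: →3(L), so W
n=12: →8(W), 7(W), 4(W) — all W, so L
n=13: →9(W), 8(W), 5(W) — all W, so L
n=14: →10(W), 9(W), 6(W) — all W, so L
n=15: →11(W), 10(W), 7(W) — all W, so L
n=16: →12(L), so W
n=17: →13(L), so W
n=18: →14(L), so W
n=19: →15(L), so W
n=20: →15(L), so W
n=21: →13(L), so W
n=22: →14(L), so W
n=23: →15(L), so W
n=24: →20(W), 19(W), 16(W) — all W, so L
n=25: →21(W), 20(W), 17(W) — all W, so L
n=26: →22(W), 21(W), 18(W) — all W, so L
n=27: →23(W), 22(W), 19(W) — all W, so L
n=28: →24(L), so W
n=29: →25(L), so W
n=30: →26(L), so W
n=31: →27(L), so W
n=32: →27(L), so W
n=33: →25(L), so W
n=34: →26(L), so W
n=35: →27(L), so W
n=36: →32(W), 31(W), 28(W) — all W, so L
n=37: →33(W), 32(W), 29(W) — all W, so L
The losing starting values of n are exactly the entries labelled L in this table (14 of them).

0, 1, 2, 3, 12, 13, 14, 15, 24, 25, 26, 27, 36, 37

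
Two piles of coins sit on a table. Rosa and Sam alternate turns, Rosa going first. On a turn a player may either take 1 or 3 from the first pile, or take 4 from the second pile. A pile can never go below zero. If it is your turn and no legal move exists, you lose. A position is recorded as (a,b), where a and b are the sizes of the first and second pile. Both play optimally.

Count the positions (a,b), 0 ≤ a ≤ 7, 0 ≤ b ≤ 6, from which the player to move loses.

28

Label each position W (a win for the player to move) or L (a loss). A position with no legal move is L; any other position is W exactly when some move reaches an L, and L when every move reaches a W.
Every move lowers a or b (never raises either), so fill the grid row by row in increasing a, and left to right within a row: each cell's successors are then already labelled.
      b=0  b=1  b=2  b=3  b=4  b=5  b=6
a=0:    L    L    L    L    W    W    W
a=1:    W    W    W    W    L    L    L
a=2:    L    L    L    L    W    W    W
a=3:    W    W    W    W    L    L    L
a=4:    L    L    L    L    W    W    W
a=5:    W    W    W    W    L    L    L
a=6:    L    L    L    L    W    W    W
a=7:    W    W    W    W    L    L    L
Cells with no legal move (terminal, hence L): (0,0), (0,1), (0,2), (0,3).
The remaining L cells, each justified by listing all of its moves:
(1,4): →(0,4)(W), (1,0)(W) — all W, so L
(1,5): →(0,5)(W), (1,1)(W) — all W, so L
(1,6): →(0,6)(W), (1,2)(W) — all W, so L
(2,0): →(1,0)(W) only, which is W, so L
(2,1): →(1,1)(W) only, which is W, so L
(2,2): →(1,2)(W) only, which is W, so L
(2,3): →(1,3)(W) only, which is W, so L
(3,4): →(2,4)(W), (0,4)(W), (3,0)(W) — all W, so L
(3,5): →(2,5)(W), (0,5)(W), (3,1)(W) — all W, so L
(3,6): →(2,6)(W), (0,6)(W), (3,2)(W) — all W, so L
(4,0): →(3,0)(W), (1,0)(W) — all W, so L
(4,1): →(3,1)(W), (1,1)(W) — all W, so L
(4,2): →(3,2)(W), (1,2)(W) — all W, so L
(4,3): →(3,3)(W), (1,3)(W) — all W, so L
(5,4): →(4,4)(W), (2,4)(W), (5,0)(W) — all W, so L
(5,5): →(4,5)(W), (2,5)(W), (5,1)(W) — all W, so L
(5,6): →(4,6)(W), (2,6)(W), (5,2)(W) — all W, so L
(6,0): →(5,0)(W), (3,0)(W) — all W, so L
(6,1): →(5,1)(W), (3,1)(W) — all W, so L
(6,2): →(5,2)(W), (3,2)(W) — all W, so L
(6,3): →(5,3)(W), (3,3)(W) — all W, so L
(7,4): →(6,4)(W), (4,4)(W), (7,0)(W) — all W, so L
(7,5): →(6,5)(W), (4,5)(W), (7,1)(W) — all W, so L
(7,6): →(6,6)(W), (4,6)(W), (7,2)(W) — all W, so L
Every other cell has at least one move into one of the L cells above, so it is W.
L cells per row: a=0: 4, a=1: 3, a=2: 4, a=3: 3, a=4: 4, a=5: 3, a=6: 4, a=7: 3; total 28.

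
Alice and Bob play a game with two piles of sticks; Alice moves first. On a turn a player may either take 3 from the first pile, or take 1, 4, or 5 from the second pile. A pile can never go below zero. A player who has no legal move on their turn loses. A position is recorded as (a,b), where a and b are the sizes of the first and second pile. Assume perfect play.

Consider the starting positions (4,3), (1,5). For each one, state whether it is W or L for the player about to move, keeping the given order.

(4,3): L, (1,5): W

Build the W/L table. Terminal = L. A non-terminal position is W if it has a move to some L; otherwise it is L.
No move ever increases a pile, so every position that can arise here has a ≤ 4 and b ≤ 5; it is enough to label the cells with 0 ≤ a ≤ 4 and 0 ≤ b ≤ 5.
Every move lowers a or b (never raises either), so fill the grid row by row in increasing a, and left to right within a row: each cell's successors are then already labelled.
      b=0  b=1  b=2  b=3  b=4  b=5
a=0:    L    W    L    W    W    W
a=1:    L    W    L    W    W    W
a=2:    L    W    L    W    W    W
a=3:    W    L    W    L    W    W
a=4:    W    L    W    L    W    W
Cells with no legal move (terminal, hence L): (0,0), (1,0), (2,0).
The remaining L cells, each justified by listing all of its moves:
(0,2): only reaches (0,1)(W), which is W → L
(1,2): only reaches (1,1)(W), which is W → L
(2,2): only reaches (2,1)(W), which is W → L
(3,1): only reaches (0,1)(W), (3,0)(W), all W → L
(3,3): only reaches (0,3)(W), (3,2)(W), all W → L
(4,1): only reaches (1,1)(W), (4,0)(W), all W → L
(4,3): only reaches (1,3)(W), (4,2)(W), all W → L
Every other cell has at least one move into one of the L cells above, so it is W.
(4,3): one of the L cells justified above, so L
(1,5): the move to (1,0) reaches an L cell, so W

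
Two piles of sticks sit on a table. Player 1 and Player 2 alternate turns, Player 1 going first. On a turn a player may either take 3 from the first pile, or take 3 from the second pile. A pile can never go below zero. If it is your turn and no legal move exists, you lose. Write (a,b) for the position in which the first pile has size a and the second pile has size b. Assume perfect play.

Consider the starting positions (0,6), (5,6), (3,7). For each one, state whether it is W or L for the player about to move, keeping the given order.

(0,6): L, (5,6): W, (3,7): W

Label each position W (a win for the player to move) or L (a loss). A position with no legal move is L; any other position is W exactly when some move reaches an L, and L when every move reaches a W.
No move ever increases a pile, so every position that can arise here has a ≤ 5 and b ≤ 7; it is enough to label the cells with 0 ≤ a ≤ 5 and 0 ≤ b ≤ 7.
Every move lowers a or b (never raises either), so fill the grid row by row in increasing a, and left to right within a row: each cell's successors are then already labelled.
      b=0  b=1  b=2  b=3  b=4  b=5  b=6  b=7
a=0:    L    L    L    W    W    W    L    L
a=1:    L    L    L    W    W    W    L    L
a=2:    L    L    L    W    W    W    L    L
a=3:    W    W    W    L    L    L    W    W
a=4:    W    W    W    L    L    L    W    W
a=5:    W    W    W    L    L    L    W    W
Cells with no legal move (terminal, hence L): (0,0), (0,1), (0,2), (1,0), (1,1), (1,2), (2,0), (2,1), (2,2).
The remaining L cells, each justified by listing all of its moves:
(0,6): →(0,3)(W) only, which is W, so L
(0,7): →(0,4)(W) only, which is W, so L
(1,6): →(1,3)(W) only, which is W, so L
(1,7): →(1,4)(W) only, which is W, so L
(2,6): →(2,3)(W) only, which is W, so L
(2,7): →(2,4)(W) only, which is W, so L
(3,3): →(0,3)(W), (3,0)(W) — all W, so L
(3,4): →(0,4)(W), (3,1)(W) — all W, so L
(3,5): →(0,5)(W), (3,2)(W) — all W, so L
(4,3): →(1,3)(W), (4,0)(W) — all W, so L
(4,4): →(1,4)(W), (4,1)(W) — all W, so L
(4,5): →(1,5)(W), (4,2)(W) — all W, so L
(5,3): →(2,3)(W), (5,0)(W) — all W, so L
(5,4): →(2,4)(W), (5,1)(W) — all W, so L
(5,5): →(2,5)(W), (5,2)(W) — all W, so L
Every other cell has at least one move into one of the L cells above, so it is W.
(0,6): one of the L cells justified above, so L
(5,6): the move to (2,6) reaches an L cell, so W
(3,7): the move to (0,7) reaches an L cell, so W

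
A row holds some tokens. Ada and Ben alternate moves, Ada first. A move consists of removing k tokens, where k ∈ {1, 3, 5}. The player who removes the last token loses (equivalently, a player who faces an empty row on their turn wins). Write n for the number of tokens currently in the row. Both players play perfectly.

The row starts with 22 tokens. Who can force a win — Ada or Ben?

Classify positions by backward induction: terminal positions (no move available) are W. From any other position, the mover wins iff some move reaches an L.
n=0: no move; the opponent has just taken the last token and therefore loses → W
n=1: the only move is to 0(W), a W ⇒ L
n=2: can move to 1, which is L ⇒ W
n=3: moves to 2(W), 0(W); every one is W ⇒ L
n=4: can move to 3, which is L ⇒ W
n=5: moves to 4(W), 2(W), 0(W); every one is W ⇒ L
n=6: can move to 5, which is L ⇒ W
n=7: moves to 6(W), 4(W), 2(W); every one is W ⇒ L
n=8: can move to 7, which is L ⇒ W
n=9: moves to 8(W), 6(W), 4(W); every one is W ⇒ L
n=10: can move to 9, which is L ⇒ W
n=11: moves to 10(W), 8(W), 6(W); every one is W ⇒ L
n=12: can move to 11, which is L ⇒ W
n=13: moves to 12(W), 10(W), 8(W); every one is W ⇒ L
n=14: can move to 13, which is L ⇒ W
n=15: moves to 14(W), 12(W), 10(W); every one is W ⇒ L
n=16: can move to 15, which is L ⇒ W
n=17: moves to 16(W), 14(W), 12(W); every one is W ⇒ L
n=18: can move to 17, which is L ⇒ W
n=19: moves to 18(W), 16(W), 14(W); every one is W ⇒ L
n=20: can move to 19, which is L ⇒ W
n=21: moves to 20(W), 18(W), 16(W); every one is W ⇒ L
n=22: can move to 21, which is L ⇒ W
The starting position 22 is W: Ada should remove 1, leaving 21, handing over an L position.

Ada wins.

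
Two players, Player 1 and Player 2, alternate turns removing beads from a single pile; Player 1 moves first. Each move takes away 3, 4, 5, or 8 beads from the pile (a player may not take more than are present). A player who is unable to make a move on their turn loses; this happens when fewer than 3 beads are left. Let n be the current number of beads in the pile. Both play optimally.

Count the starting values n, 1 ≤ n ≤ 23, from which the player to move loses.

Label each position W (a win for the player to move) or L (a loss). A position with no legal move is L; any other position is W exactly when some move reaches an L, and L when every move reaches a W.
n=0: no move → L
n=1: no move → L
n=2: no move → L
n=3: reaches L-position 0 → W
n=4: reaches L-position 1 → W
n=5: reaches L-position 2 → W
n=6: reaches L-position 2 → W
n=7: reaches L-position 2 → W
n=8: reaches L-position 0 → W
n=9: reaches L-position 1 → W
n=10: reaches L-position 2 → W
n=11: only reaches 8(W), 7(W), 6(W), 3(W), all W → L
n=12: only reaches 9(W), 8(W), 7(W), 4(W), all W → L
n=13: only reaches 10(W), 9(W), 8(W), 5(W), all W → L
n=14: reaches L-position 11 → W
n=15: reaches L-position 12 → W
n=16: reaches L-position 13 → W
n=17: reaches L-position 13 → W
n=18: reaches L-position 13 → W
n=19: reaches L-position 11 → W
n=20: reaches L-position 12 → W
n=21: reaches L-position 13 → W
n=22: only reaches 19(W), 18(W), 17(W), 14(W), all W → L
n=23: only reaches 20(W), 19(W), 18(W), 15(W), all W → L
L entries with 1 ≤ n ≤ 23 (n=0 is outside the asked range and is not counted): n = 1, 2, 11, 12, 13, 22, 23; that makes 7.

7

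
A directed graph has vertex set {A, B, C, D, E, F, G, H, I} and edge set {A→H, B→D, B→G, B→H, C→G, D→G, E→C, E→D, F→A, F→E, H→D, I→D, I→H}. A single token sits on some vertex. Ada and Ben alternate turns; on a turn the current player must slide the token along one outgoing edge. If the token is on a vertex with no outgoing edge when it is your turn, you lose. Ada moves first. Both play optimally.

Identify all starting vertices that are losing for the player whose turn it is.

Classify positions by backward induction: terminal positions (no move available) are L. From any other position, the mover wins iff some move reaches an L.
Every edge goes from a vertex to one that appears earlier in the order G, D, C, E, H, B, I, A, F, so processing vertices in that order labels each vertex after all of its successors.
G: no outgoing edge → L
D: reaches L-position G → W
C: reaches L-position G → W
E: only reaches C(W), D(W), all W → L
H: only reaches D(W), which is W → L
B: reaches L-position H → W
I: reaches L-position H → W
A: reaches L-position H → W
F: reaches L-position E → W
The losing starting vertices are exactly the entries labelled L in this table (3 of them).

E, G, H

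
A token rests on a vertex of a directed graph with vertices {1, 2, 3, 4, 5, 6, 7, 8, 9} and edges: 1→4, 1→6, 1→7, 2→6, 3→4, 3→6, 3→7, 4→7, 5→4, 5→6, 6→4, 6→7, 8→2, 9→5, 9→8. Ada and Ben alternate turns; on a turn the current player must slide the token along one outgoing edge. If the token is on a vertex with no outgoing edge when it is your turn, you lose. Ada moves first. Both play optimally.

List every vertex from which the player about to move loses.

Classify positions by backward induction: terminal positions (no move available) are L. From any other position, the mover wins iff some move reaches an L.
Every edge goes from a vertex to one that appears earlier in the order 7, 4, 6, 3, 1, 5, 2, 8, 9, so processing vertices in that order labels each vertex after all of its successors.
7: no outgoing edge → L
4: can move to 7, which is L ⇒ W
6: can move to 7, which is L ⇒ W
3: can move to 7, which is L ⇒ W
1: can move to 7, which is L ⇒ W
5: moves to 6(W), 4(W); every one is W ⇒ L
2: the only move is to 6(W), a W ⇒ L
8: can move to 2, which is L ⇒ W
9: can move to 5, which is L ⇒ W
The losing starting vertices are exactly the entries labelled L in this table (3 of them).

2, 5, 7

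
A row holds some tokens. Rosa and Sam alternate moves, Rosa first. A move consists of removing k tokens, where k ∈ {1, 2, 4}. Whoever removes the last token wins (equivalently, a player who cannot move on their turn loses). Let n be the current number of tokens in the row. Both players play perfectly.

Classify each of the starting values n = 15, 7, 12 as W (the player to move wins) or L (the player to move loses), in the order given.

15: L, 7: W, 12: L

Positions with no move are L. A position that does have a move is losing for the player to move precisely when every available move leads to a winning position for the opponent. Fill in the labels:
n=0: no move → L
n=1: can move to 0, which is L ⇒ W
n=2: can move to 0, which is L ⇒ W
n=3: moves to 2(W), 1(W); every one is W ⇒ L
n=4: can move to 3, which is L ⇒ W
n=5: can move to 3, which is L ⇒ W
n=6: moves to 5(W), 4(W), 2(W); every one is W ⇒ L
n=7: can move to 6, which is L ⇒ W
n=8: can move to 6, which is L ⇒ W
n=9: moves to 8(W), 7(W), 5(W); every one is W ⇒ L
n=10: can move to 9, which is L ⇒ W
n=11: can move to 9, which is L ⇒ W
n=12: moves to 11(W), 10(W), 8(W); every one is W ⇒ L
n=13: can move to 12, which is L ⇒ W
n=14: can move to 12, which is L ⇒ W
n=15: moves to 14(W), 13(W), 11(W); every one is W ⇒ L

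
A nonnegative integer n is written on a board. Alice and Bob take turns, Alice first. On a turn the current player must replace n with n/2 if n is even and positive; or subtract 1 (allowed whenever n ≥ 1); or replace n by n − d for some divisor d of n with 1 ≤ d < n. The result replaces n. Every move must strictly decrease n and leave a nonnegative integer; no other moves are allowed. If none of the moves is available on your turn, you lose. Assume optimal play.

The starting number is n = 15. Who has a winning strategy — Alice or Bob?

Classify positions by backward induction: terminal positions (no move available) are L. From any other position, the mover wins iff some move reaches an L.
n=0: no move → L
n=1: reaches L-position 0 → W
n=2: only reaches 1(W), which is W → L
n=3: reaches L-position 2 → W
n=4: reaches L-position 2 → W
n=5: only reaches 4(W), which is W → L
n=6: reaches L-position 5 → W
n=7: only reaches 6(W), which is W → L
n=8: reaches L-position 7 → W
n=9: only reaches 6(W), 8(W), all W → L
n=10: reaches L-position 5 → W
n=11: only reaches 10(W), which is W → L
n=12: reaches L-position 9 → W
n=13: only reaches 12(W), which is W → L
n=14: reaches L-position 7 → W
n=15: only reaches 10(W), 12(W), 14(W), all W → L
Every move from 15 reaches a W position, so the mover loses.

Bob wins.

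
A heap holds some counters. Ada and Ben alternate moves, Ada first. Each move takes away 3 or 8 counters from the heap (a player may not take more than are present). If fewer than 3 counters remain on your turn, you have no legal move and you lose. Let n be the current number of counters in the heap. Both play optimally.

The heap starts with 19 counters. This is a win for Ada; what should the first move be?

Remove 8, leaving 11.

Work bottom-up. With no move the player to move loses. Otherwise the position is W if at least one move leads to an L position for the opponent, and L if every move leads to a W.
n=0: no move → L
n=1: no move → L
n=2: no move → L
n=3: →0(L), so W
n=4: →1(L), so W
n=5: →2(L), so W
n=6: →3(W) only, which is W, so L
n=7: →4(W) only, which is W, so L
n=8: →0(L), so W
n=9: →6(L), so W
n=10: →7(L), so W
n=11: →8(W), 3(W) — all W, so L
n=12: →9(W), 4(W) — all W, so L
n=13: →10(W), 5(W) — all W, so L
n=14: →11(L), so W
n=15: →12(L), so W
n=16: →13(L), so W
n=17: →14(W), 9(W) — all W, so L
n=18: →15(W), 10(W) — all W, so L
n=19: →11(L), so W
From 19, the L positions reachable in one move are: 11.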